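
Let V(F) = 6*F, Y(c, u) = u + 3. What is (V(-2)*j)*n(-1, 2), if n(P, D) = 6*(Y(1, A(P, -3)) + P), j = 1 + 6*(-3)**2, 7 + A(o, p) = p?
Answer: 31680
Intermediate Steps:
A(o, p) = -7 + p
Y(c, u) = 3 + u
j = 55 (j = 1 + 6*9 = 1 + 54 = 55)
n(P, D) = -42 + 6*P (n(P, D) = 6*((3 + (-7 - 3)) + P) = 6*((3 - 10) + P) = 6*(-7 + P) = -42 + 6*P)
(V(-2)*j)*n(-1, 2) = ((6*(-2))*55)*(-42 + 6*(-1)) = (-12*55)*(-42 - 6) = -660*(-48) = 31680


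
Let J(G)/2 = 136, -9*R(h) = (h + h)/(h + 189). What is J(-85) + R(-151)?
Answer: 46663/171 ≈ 272.88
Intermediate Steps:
R(h) = -2*h/(9*(189 + h)) (R(h) = -(h + h)/(9*(h + 189)) = -2*h/(9*(189 + h)))
J(G) = 272 (J(G) = 2*136 = 272)
J(-85) + R(-151) = 272 - 2*(-151)/(1701 + 9*(-151)) = 272 - 2*(-151)/(1701 - 1359) = 272 - 2*(-151)/342 = 272 - 2*(-151)*1/342 = 272 + 151/171 = 46663/171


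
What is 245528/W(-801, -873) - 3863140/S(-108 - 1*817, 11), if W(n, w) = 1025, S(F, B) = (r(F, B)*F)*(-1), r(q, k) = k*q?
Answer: 18518708508/77177375 ≈ 239.95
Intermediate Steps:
S(F, B) = -B*F² (S(F, B) = ((B*F)*F)*(-1) = (B*F²)*(-1) = -B*F²)
245528/W(-801, -873) - 3863140/S(-108 - 1*817, 11) = 245528/1025 - 3863140*(-1/(11*(-108 - 1*817)²)) = 245528*(1/1025) - 3863140*(-1/(11*(-108 - 817)²)) = 245528/1025 - 3863140/((-1*11*(-925)²)) = 245528/1025 - 3863140/((-1*11*855625)) = 245528/1025 - 3863140/(-9411875) = 245528/1025 - 3863140*(-1/9411875) = 245528/1025 + 772628/1882375 = 18518708508/77177375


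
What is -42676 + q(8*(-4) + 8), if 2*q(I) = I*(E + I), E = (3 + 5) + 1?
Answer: -42496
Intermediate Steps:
E = 9 (E = 8 + 1 = 9)
q(I) = I*(9 + I)/2 (q(I) = (I*(9 + I))/2 = I*(9 + I)/2)
-42676 + q(8*(-4) + 8) = -42676 + (8*(-4) + 8)*(9 + (8*(-4) + 8))/2 = -42676 + (-32 + 8)*(9 + (-32 + 8))/2 = -42676 + (½)*(-24)*(9 - 24) = -42676 + (½)*(-24)*(-15) = -42676 + 180 = -42496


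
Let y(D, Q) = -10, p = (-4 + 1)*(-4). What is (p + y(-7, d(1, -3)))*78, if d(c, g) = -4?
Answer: 156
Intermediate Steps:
p = 12 (p = -3*(-4) = 12)
(p + y(-7, d(1, -3)))*78 = (12 - 10)*78 = 2*78 = 156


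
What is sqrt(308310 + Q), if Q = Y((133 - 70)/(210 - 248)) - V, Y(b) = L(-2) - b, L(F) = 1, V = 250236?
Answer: sqrt(83862694)/38 ≈ 240.99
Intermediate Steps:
Y(b) = 1 - b
Q = -9508867/38 (Q = (1 - (133 - 70)/(210 - 248)) - 1*250236 = (1 - 63/(-38)) - 250236 = (1 - 63*(-1)/38) - 250236 = (1 - 1*(-63/38)) - 250236 = (1 + 63/38) - 250236 = 101/38 - 250236 = -9508867/38 ≈ -2.5023e+5)
sqrt(308310 + Q) = sqrt(308310 - 9508867/38) = sqrt(2206913/38) = sqrt(83862694)/38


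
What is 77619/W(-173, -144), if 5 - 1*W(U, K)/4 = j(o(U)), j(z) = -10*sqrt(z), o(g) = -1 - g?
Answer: -25873/4580 + 25873*sqrt(43)/1145 ≈ 142.53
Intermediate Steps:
W(U, K) = 20 + 40*sqrt(-1 - U) (W(U, K) = 20 - (-40)*sqrt(-1 - U) = 20 + 40*sqrt(-1 - U))
77619/W(-173, -144) = 77619/(20 + 40*sqrt(-1 - 1*(-173))) = 77619/(20 + 40*sqrt(-1 + 173)) = 77619/(20 + 40*sqrt(172)) = 77619/(20 + 40*(2*sqrt(43))) = 77619/(20 + 80*sqrt(43))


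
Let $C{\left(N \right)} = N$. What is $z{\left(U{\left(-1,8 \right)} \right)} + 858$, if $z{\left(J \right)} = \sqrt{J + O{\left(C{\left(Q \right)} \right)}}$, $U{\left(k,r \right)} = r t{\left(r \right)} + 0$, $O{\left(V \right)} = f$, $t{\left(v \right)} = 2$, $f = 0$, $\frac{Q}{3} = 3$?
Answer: $862$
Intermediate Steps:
$Q = 9$ ($Q = 3 \cdot 3 = 9$)
$O{\left(V \right)} = 0$
$U{\left(k,r \right)} = 2 r$ ($U{\left(k,r \right)} = r 2 + 0 = 2 r + 0 = 2 r$)
$z{\left(J \right)} = \sqrt{J}$ ($z{\left(J \right)} = \sqrt{J + 0} = \sqrt{J}$)
$z{\left(U{\left(-1,8 \right)} \right)} + 858 = \sqrt{2 \cdot 8} + 858 = \sqrt{16} + 858 = 4 + 858 = 862$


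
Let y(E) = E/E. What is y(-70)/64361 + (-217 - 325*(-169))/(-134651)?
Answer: -320084267/787843001 ≈ -0.40628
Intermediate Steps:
y(E) = 1
y(-70)/64361 + (-217 - 325*(-169))/(-134651) = 1/64361 + (-217 - 325*(-169))/(-134651) = 1*(1/64361) + (-217 + 54925)*(-1/134651) = 1/64361 + 54708*(-1/134651) = 1/64361 - 54708/134651 = -320084267/787843001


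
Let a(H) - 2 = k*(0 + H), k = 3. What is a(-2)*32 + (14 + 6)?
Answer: -108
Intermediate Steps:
a(H) = 2 + 3*H (a(H) = 2 + 3*(0 + H) = 2 + 3*H)
a(-2)*32 + (14 + 6) = (2 + 3*(-2))*32 + (14 + 6) = (2 - 6)*32 + 20 = -4*32 + 20 = -128 + 20 = -108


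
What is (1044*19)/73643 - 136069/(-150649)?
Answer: 13008802931/11094244307 ≈ 1.1726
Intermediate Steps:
(1044*19)/73643 - 136069/(-150649) = 19836*(1/73643) - 136069*(-1/150649) = 19836/73643 + 136069/150649 = 13008802931/11094244307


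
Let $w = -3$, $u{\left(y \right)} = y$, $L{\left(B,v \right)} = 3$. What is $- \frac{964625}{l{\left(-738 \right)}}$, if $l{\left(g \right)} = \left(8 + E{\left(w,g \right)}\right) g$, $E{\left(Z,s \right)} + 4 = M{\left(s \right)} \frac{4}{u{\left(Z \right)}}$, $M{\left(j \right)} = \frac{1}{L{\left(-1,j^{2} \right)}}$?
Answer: $\frac{964625}{2624} \approx 367.62$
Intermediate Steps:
$M{\left(j \right)} = \frac{1}{3}$
$E{\left(Z,s \right)} = -4 + \frac{4}{3 Z}$ ($E{\left(Z,s \right)} = -4 + \frac{4 \frac{1}{Z}}{3} = -4 + \frac{4}{3 Z}$)
$l{\left(g \right)} = \frac{32 g}{9}$ ($l{\left(g \right)} = \left(8 - \left(4 - \frac{4}{3 \left(-3\right)}\right)\right) g = \left(8 + \left(-4 + \frac{4}{3} \left(- \frac{1}{3}\right)\right)\right) g = \left(8 - \frac{40}{9}\right) g = \frac{32 g}{9}$)
$- \frac{964625}{l{\left(-738 \right)}} = - \frac{964625}{\frac{32}{9} \left(-738\right)} = - \frac{964625}{-2624} = \left(-964625\right) \left(- \frac{1}{2624}\right) = \frac{964625}{2624}$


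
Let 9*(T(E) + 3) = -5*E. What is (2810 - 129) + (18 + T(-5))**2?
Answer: 242761/81 ≈ 2997.1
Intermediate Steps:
T(E) = -3 - 5*E/9 (T(E) = -3 + (-5*E)/9 = -3 - 5*E/9)
(2810 - 129) + (18 + T(-5))**2 = (2810 - 129) + (18 + (-3 - 5/9*(-5)))**2 = 2681 + (18 + (-3 + 25/9))**2 = 2681 + (18 - 2/9)**2 = 2681 + (160/9)**2 = 2681 + 25600/81 = 242761/81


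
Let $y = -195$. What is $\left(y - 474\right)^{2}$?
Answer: $447561$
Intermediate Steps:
$\left(y - 474\right)^{2} = \left(-195 - 474\right)^{2} = \left(-669\right)^{2} = 447561$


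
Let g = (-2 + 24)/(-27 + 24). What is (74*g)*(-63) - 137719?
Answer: -103531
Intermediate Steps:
g = -22/3 (g = 22/(-3) = 22*(-⅓) = -22/3 ≈ -7.3333)
(74*g)*(-63) - 137719 = (74*(-22/3))*(-63) - 137719 = -1628/3*(-63) - 137719 = 34188 - 137719 = -103531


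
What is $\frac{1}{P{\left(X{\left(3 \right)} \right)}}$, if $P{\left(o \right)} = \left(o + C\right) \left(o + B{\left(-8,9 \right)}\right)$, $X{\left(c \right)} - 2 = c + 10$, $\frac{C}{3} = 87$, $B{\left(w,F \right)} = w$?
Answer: $\frac{1}{1932} \approx 0.0005176$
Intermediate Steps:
$C = 261$ ($C = 3 \cdot 87 = 261$)
$X{\left(c \right)} = 12 + c$ ($X{\left(c \right)} = 2 + \left(c + 10\right) = 2 + \left(10 + c\right) = 12 + c$)
$P{\left(o \right)} = \left(-8 + o\right) \left(261 + o\right)$ ($P{\left(o \right)} = \left(o + 261\right) \left(o - 8\right) = \left(261 + o\right) \left(-8 + o\right) = \left(-8 + o\right) \left(261 + o\right)$)
$\frac{1}{P{\left(X{\left(3 \right)} \right)}} = \frac{1}{-2088 + \left(12 + 3\right)^{2} + 253 \left(12 + 3\right)} = \frac{1}{-2088 + 15^{2} + 253 \cdot 15} = \frac{1}{-2088 + 225 + 3795} = \frac{1}{1932}$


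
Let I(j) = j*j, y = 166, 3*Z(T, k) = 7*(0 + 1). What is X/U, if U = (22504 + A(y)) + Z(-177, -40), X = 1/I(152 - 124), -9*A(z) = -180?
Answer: 3/52981936 ≈ 5.6623e-8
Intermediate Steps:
Z(T, k) = 7/3 (Z(T, k) = (7*(0 + 1))/3 = (7*1)/3 = (1/3)*7 = 7/3)
A(z) = 20 (A(z) = -1/9*(-180) = 20)
I(j) = j**2
X = 1/784 (X = 1/((152 - 124)**2) = 1/(28**2) = 1/784 ≈ 0.0012755)
U = 67579/3 (U = (22504 + 20) + 7/3 = 22524 + 7/3 = 67579/3 ≈ 22526.)
X/U = 1/(784*(67579/3)) = (1/784)*(3/67579) = 3/52981936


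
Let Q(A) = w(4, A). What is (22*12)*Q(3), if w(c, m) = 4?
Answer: 1056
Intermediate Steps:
Q(A) = 4
(22*12)*Q(3) = (22*12)*4 = 264*4 = 1056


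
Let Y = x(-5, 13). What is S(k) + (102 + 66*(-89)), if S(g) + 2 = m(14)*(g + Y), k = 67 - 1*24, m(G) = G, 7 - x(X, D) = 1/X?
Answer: -25356/5 ≈ -5071.2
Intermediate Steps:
x(X, D) = 7 - 1/X
Y = 36/5 (Y = 7 - 1/(-5) = 7 - 1*(-⅕) = 7 + ⅕ = 36/5 ≈ 7.2000)
k = 43 (k = 67 - 24 = 43)
S(g) = 494/5 + 14*g (S(g) = -2 + 14*(g + 36/5) = -2 + 14*(36/5 + g) = -2 + (504/5 + 14*g) = 494/5 + 14*g)
S(k) + (102 + 66*(-89)) = (494/5 + 14*43) + (102 + 66*(-89)) = (494/5 + 602) + (102 - 5874) = 3504/5 - 5772 = -25356/5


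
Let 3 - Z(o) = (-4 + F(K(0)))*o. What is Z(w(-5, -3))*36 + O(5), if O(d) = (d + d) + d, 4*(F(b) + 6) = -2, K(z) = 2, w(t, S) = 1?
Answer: 501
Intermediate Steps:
F(b) = -13/2 (F(b) = -6 + (¼)*(-2) = -6 - ½ = -13/2)
O(d) = 3*d (O(d) = 2*d + d = 3*d)
Z(o) = 3 + 21*o/2 (Z(o) = 3 - (-4 - 13/2)*o = 3 - (-21)*o/2 = 3 + 21*o/2)
Z(w(-5, -3))*36 + O(5) = (3 + (21/2)*1)*36 + 3*5 = (3 + 21/2)*36 + 15 = (27/2)*36 + 15 = 486 + 15 = 501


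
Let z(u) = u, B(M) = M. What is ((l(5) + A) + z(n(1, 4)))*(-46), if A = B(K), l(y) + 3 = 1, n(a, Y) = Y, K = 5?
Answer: -322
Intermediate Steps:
l(y) = -2 (l(y) = -3 + 1 = -2)
A = 5
((l(5) + A) + z(n(1, 4)))*(-46) = ((-2 + 5) + 4)*(-46) = (3 + 4)*(-46) = 7*(-46) = -322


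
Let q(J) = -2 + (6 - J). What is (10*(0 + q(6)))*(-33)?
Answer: 660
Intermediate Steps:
q(J) = 4 - J
(10*(0 + q(6)))*(-33) = (10*(0 + (4 - 1*6)))*(-33) = (10*(0 + (4 - 6)))*(-33) = (10*(0 - 2))*(-33) = (10*(-2))*(-33) = -20*(-33) = 660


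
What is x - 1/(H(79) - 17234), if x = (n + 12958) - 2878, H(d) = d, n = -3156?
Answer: 118781221/17155 ≈ 6924.0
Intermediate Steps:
x = 6924 (x = (-3156 + 12958) - 2878 = 9802 - 2878 = 6924)
x - 1/(H(79) - 17234) = 6924 - 1/(79 - 17234) = 6924 - 1/(-17155) = 6924 - 1*(-1/17155) = 6924 + 1/17155 = 118781221/17155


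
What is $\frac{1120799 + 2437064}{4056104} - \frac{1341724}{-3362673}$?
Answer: $\frac{404793068165}{317194218744} \approx 1.2762$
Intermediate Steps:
$\frac{1120799 + 2437064}{4056104} - \frac{1341724}{-3362673} = 3557863 \cdot \frac{1}{4056104} - - \frac{1341724}{3362673} = \frac{82741}{94328} + \frac{1341724}{3362673} = \frac{404793068165}{317194218744}$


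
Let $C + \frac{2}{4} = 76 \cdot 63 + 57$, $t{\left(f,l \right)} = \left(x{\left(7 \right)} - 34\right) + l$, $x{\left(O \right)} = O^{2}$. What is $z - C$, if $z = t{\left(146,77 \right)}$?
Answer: $- \frac{9505}{2} \approx -4752.5$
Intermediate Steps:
$t{\left(f,l \right)} = 15 + l$ ($t{\left(f,l \right)} = \left(7^{2} - 34\right) + l = \left(49 - 34\right) + l = 15 + l$)
$z = 92$ ($z = 15 + 77 = 92$)
$C = \frac{9689}{2}$ ($C = - \frac{1}{2} + \left(76 \cdot 63 + 57\right) = - \frac{1}{2} + \left(4788 + 57\right) = - \frac{1}{2} + 4845 = \frac{9689}{2} \approx 4844.5$)
$z - C = 92 - \frac{9689}{2} = - \frac{9505}{2}$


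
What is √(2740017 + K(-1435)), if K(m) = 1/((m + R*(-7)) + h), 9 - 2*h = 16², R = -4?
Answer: √25673194819135/3061 ≈ 1655.3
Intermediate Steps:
h = -247/2 (h = 9/2 - ½*16² = 9/2 - ½*256 = 9/2 - 128 = -247/2 ≈ -123.50)
K(m) = 1/(-191/2 + m) (K(m) = 1/((m - 4*(-7)) - 247/2) = 1/((m + 28) - 247/2) = 1/((28 + m) - 247/2) = 1/(-191/2 + m))
√(2740017 + K(-1435)) = √(2740017 + 2/(-191 + 2*(-1435))) = √(2740017 + 2/(-191 - 2870)) = √(2740017 + 2/(-3061)) = √(2740017 + 2*(-1/3061)) = √(2740017 - 2/3061) = √(8387192035/3061) = √25673194819135/3061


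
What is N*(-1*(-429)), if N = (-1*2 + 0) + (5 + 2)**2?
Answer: 20163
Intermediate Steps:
N = 47 (N = (-2 + 0) + 7**2 = -2 + 49 = 47)
N*(-1*(-429)) = 47*(-1*(-429)) = 47*429 = 20163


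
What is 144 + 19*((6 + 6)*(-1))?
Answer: -84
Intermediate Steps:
144 + 19*((6 + 6)*(-1)) = 144 + 19*(12*(-1)) = 144 + 19*(-12) = 144 - 228 = -84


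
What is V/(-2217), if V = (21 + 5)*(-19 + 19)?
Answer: 0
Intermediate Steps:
V = 0 (V = 26*0 = 0)
V/(-2217) = 0/(-2217) = 0*(-1/2217) = 0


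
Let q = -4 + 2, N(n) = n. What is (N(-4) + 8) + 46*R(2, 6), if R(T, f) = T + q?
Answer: 4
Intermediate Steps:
q = -2
R(T, f) = -2 + T (R(T, f) = T - 2 = -2 + T)
(N(-4) + 8) + 46*R(2, 6) = (-4 + 8) + 46*(-2 + 2) = 4 + 46*0 = 4 + 0 = 4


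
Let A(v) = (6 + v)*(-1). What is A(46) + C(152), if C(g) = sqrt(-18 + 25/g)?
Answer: -52 + I*sqrt(103018)/76 ≈ -52.0 + 4.2232*I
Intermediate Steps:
A(v) = -6 - v
A(46) + C(152) = (-6 - 1*46) + sqrt(-18 + 25/152) = (-6 - 46) + sqrt(-18 + 25*(1/152)) = -52 + sqrt(-18 + 25/152) = -52 + sqrt(-2711/152) = -52 + I*sqrt(103018)/76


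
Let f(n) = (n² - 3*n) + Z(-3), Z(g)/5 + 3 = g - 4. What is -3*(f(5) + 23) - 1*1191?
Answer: -1140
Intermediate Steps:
Z(g) = -35 + 5*g (Z(g) = -15 + 5*(g - 4) = -15 + 5*(-4 + g) = -15 + (-20 + 5*g) = -35 + 5*g)
f(n) = -50 + n² - 3*n (f(n) = (n² - 3*n) + (-35 + 5*(-3)) = (n² - 3*n) + (-35 - 15) = (n² - 3*n) - 50 = -50 + n² - 3*n)
-3*(f(5) + 23) - 1*1191 = -3*((-50 + 5² - 3*5) + 23) - 1*1191 = -3*((-50 + 25 - 15) + 23) - 1191 = -3*(-40 + 23) - 1191 = -3*(-17) - 1191 = 51 - 1191 = -1140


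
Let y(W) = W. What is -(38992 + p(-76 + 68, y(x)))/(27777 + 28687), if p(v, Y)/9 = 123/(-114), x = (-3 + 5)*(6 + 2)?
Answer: -1481327/2145632 ≈ -0.69039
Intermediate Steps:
x = 16 (x = 2*8 = 16)
p(v, Y) = -369/38 (p(v, Y) = 9*(123/(-114)) = 9*(123*(-1/114)) = 9*(-41/38) = -369/38)
-(38992 + p(-76 + 68, y(x)))/(27777 + 28687) = -(38992 - 369/38)/(27777 + 28687) = -1481327/(38*56464) = -1*1481327/2145632 = -1481327/2145632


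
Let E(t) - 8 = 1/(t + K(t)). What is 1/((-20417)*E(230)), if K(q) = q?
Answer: -460/75154977 ≈ -6.1207e-6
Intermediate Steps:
E(t) = 8 + 1/(2*t) (E(t) = 8 + 1/(t + t) = 8 + 1/(2*t))
1/((-20417)*E(230)) = 1/((-20417)*(8 + (½)/230)) = -1/(20417*(8 + (½)*(1/230))) = -1/(20417*(8 + 1/460)) = -1/(20417*3681/460) = -1/20417*460/3681 = -460/75154977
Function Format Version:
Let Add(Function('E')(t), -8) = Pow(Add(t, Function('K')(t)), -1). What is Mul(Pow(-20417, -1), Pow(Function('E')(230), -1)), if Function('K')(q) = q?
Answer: Rational(-460, 75154977) ≈ -6.1207e-6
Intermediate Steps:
Function('E')(t) = Add(8, Mul(Rational(1, 2), Pow(t, -1))) (Function('E')(t) = Add(8, Pow(Add(t, t), -1)) = Add(8, Pow(Mul(2, t), -1)) = Add(8, Mul(Rational(1, 2), Pow(t, -1))))
Mul(Pow(-20417, -1), Pow(Function('E')(230), -1)) = Mul(Pow(-20417, -1), Pow(Add(8, Mul(Rational(1, 2), Pow(230, -1))), -1)) = Mul(Rational(-1, 20417), Pow(Add(8, Mul(Rational(1, 2), Rational(1, 230))), -1)) = Mul(Rational(-1, 20417), Pow(Add(8, Rational(1, 460)), -1)) = Mul(Rational(-1, 20417), Pow(Rational(3681, 460), -1)) = Mul(Rational(-1, 20417), Rational(460, 3681)) = Rational(-460, 75154977)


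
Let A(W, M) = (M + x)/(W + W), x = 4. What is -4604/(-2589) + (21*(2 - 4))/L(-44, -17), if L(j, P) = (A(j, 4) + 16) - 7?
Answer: -53209/18123 ≈ -2.9360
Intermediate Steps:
A(W, M) = (4 + M)/(2*W) (A(W, M) = (M + 4)/(W + W) = (4 + M)/((2*W)) = (4 + M)*(1/(2*W)) = (4 + M)/(2*W))
L(j, P) = 9 + 4/j (L(j, P) = ((4 + 4)/(2*j) + 16) - 7 = ((½)*8/j + 16) - 7 = (4/j + 16) - 7 = (16 + 4/j) - 7 = 9 + 4/j)
-4604/(-2589) + (21*(2 - 4))/L(-44, -17) = -4604/(-2589) + (21*(2 - 4))/(9 + 4/(-44)) = -4604*(-1/2589) + (21*(-2))/(9 + 4*(-1/44)) = 4604/2589 - 42/(9 - 1/11) = 4604/2589 - 42/98/11 = 4604/2589 - 42*11/98 = 4604/2589 - 33/7 = -53209/18123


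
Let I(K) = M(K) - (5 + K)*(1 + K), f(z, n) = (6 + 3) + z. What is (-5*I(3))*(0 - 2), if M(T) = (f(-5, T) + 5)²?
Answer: 490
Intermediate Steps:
f(z, n) = 9 + z
M(T) = 81 (M(T) = ((9 - 5) + 5)² = (4 + 5)² = 9² = 81)
I(K) = 81 - (1 + K)*(5 + K) (I(K) = 81 - (5 + K)*(1 + K) = 81 - (1 + K)*(5 + K))
(-5*I(3))*(0 - 2) = (-5*(76 - 1*3² - 6*3))*(0 - 2) = -5*(76 - 1*9 - 18)*(-2) = -5*(76 - 9 - 18)*(-2) = -5*49*(-2) = -245*(-2) = 490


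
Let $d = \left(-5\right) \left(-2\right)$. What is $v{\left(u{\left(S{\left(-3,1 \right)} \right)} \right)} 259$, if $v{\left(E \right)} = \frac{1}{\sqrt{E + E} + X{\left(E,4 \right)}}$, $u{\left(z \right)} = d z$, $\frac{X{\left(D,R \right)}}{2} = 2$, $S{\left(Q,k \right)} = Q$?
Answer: $\frac{259}{19} - \frac{259 i \sqrt{15}}{38} \approx 13.632 - 26.397 i$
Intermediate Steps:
$X{\left(D,R \right)} = 4$ ($X{\left(D,R \right)} = 2 \cdot 2 = 4$)
$d = 10$
$u{\left(z \right)} = 10 z$
$v{\left(E \right)} = \frac{1}{4 + \sqrt{2} \sqrt{E}}$ ($v{\left(E \right)} = \frac{1}{\sqrt{E + E} + 4} = \frac{1}{\sqrt{2 E} + 4} = \frac{1}{\sqrt{2} \sqrt{E} + 4} = \frac{1}{4 + \sqrt{2} \sqrt{E}}$)
$v{\left(u{\left(S{\left(-3,1 \right)} \right)} \right)} 259 = \frac{1}{4 + \sqrt{2} \sqrt{10 \left(-3\right)}} 259 = \frac{1}{4 + \sqrt{2} \sqrt{-30}} \cdot 259 = \frac{1}{4 + \sqrt{2} i \sqrt{30}} \cdot 259 = \frac{1}{4 + 2 i \sqrt{15}} \cdot 259 = \frac{259}{4 + 2 i \sqrt{15}}$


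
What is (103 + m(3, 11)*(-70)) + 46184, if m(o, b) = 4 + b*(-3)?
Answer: 48317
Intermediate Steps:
m(o, b) = 4 - 3*b
(103 + m(3, 11)*(-70)) + 46184 = (103 + (4 - 3*11)*(-70)) + 46184 = (103 + (4 - 33)*(-70)) + 46184 = (103 - 29*(-70)) + 46184 = (103 + 2030) + 46184 = 2133 + 46184 = 48317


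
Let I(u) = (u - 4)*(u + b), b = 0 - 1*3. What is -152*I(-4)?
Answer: -8512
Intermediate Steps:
b = -3 (b = 0 - 3 = -3)
I(u) = (-4 + u)*(-3 + u) (I(u) = (u - 4)*(u - 3) = (-4 + u)*(-3 + u))
-152*I(-4) = -152*(12 + (-4)**2 - 7*(-4)) = -152*(12 + 16 + 28) = -152*56 = -38*224 = -8512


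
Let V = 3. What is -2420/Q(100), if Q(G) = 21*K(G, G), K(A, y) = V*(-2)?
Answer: 1210/63 ≈ 19.206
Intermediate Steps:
K(A, y) = -6 (K(A, y) = 3*(-2) = -6)
Q(G) = -126 (Q(G) = 21*(-6) = -126)
-2420/Q(100) = -2420/(-126) = -2420*(-1/126) = 1210/63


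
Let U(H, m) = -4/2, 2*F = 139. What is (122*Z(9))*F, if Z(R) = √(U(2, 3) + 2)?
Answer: 0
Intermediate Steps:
F = 139/2 (F = (½)*139 = 139/2 ≈ 69.500)
U(H, m) = -2 (U(H, m) = -4*½ = -2)
Z(R) = 0 (Z(R) = √(-2 + 2) = √0 = 0)
(122*Z(9))*F = (122*0)*(139/2) = 0*(139/2) = 0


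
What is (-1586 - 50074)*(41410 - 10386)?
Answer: -1602699840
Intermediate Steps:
(-1586 - 50074)*(41410 - 10386) = -51660*31024 = -1602699840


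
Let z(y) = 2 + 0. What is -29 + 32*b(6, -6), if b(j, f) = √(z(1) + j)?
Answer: -29 + 64*√2 ≈ 61.510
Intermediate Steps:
z(y) = 2
b(j, f) = √(2 + j)
-29 + 32*b(6, -6) = -29 + 32*√(2 + 6) = -29 + 32*√8 = -29 + 32*(2*√2) = -29 + 64*√2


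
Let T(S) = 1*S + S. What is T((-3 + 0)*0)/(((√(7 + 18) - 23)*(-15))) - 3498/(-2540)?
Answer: 1749/1270 ≈ 1.3772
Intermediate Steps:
T(S) = 2*S (T(S) = S + S = 2*S)
T((-3 + 0)*0)/(((√(7 + 18) - 23)*(-15))) - 3498/(-2540) = (2*((-3 + 0)*0))/(((√(7 + 18) - 23)*(-15))) - 3498/(-2540) = (2*(-3*0))/(((√25 - 23)*(-15))) - 3498*(-1/2540) = (2*0)/(((5 - 23)*(-15))) + 1749/1270 = 0/((-18*(-15))) + 1749/1270 = 0/270 + 1749/1270 = 0*(1/270) + 1749/1270 = 0 + 1749/1270 = 1749/1270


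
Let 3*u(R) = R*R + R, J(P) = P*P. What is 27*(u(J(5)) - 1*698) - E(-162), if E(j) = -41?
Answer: -12955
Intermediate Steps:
J(P) = P²
u(R) = R/3 + R²/3 (u(R) = (R*R + R)/3 = (R² + R)/3 = (R + R²)/3 = R/3 + R²/3)
27*(u(J(5)) - 1*698) - E(-162) = 27*((⅓)*5²*(1 + 5²) - 1*698) - 1*(-41) = 27*((⅓)*25*(1 + 25) - 698) + 41 = 27*((⅓)*25*26 - 698) + 41 = 27*(650/3 - 698) + 41 = 27*(-1444/3) + 41 = -12996 + 41 = -12955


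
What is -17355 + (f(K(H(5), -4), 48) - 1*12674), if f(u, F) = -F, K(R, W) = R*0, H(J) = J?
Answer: -30077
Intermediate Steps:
K(R, W) = 0
-17355 + (f(K(H(5), -4), 48) - 1*12674) = -17355 + (-1*48 - 1*12674) = -17355 + (-48 - 12674) = -17355 - 12722 = -30077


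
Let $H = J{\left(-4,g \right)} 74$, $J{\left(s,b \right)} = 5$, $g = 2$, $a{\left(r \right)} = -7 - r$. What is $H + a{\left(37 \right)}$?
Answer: $326$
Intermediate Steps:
$H = 370$ ($H = 5 \cdot 74 = 370$)
$H + a{\left(37 \right)} = 370 - 44 = 326$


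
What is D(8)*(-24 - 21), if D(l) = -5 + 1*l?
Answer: -135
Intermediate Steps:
D(l) = -5 + l
D(8)*(-24 - 21) = (-5 + 8)*(-24 - 21) = 3*(-45) = -135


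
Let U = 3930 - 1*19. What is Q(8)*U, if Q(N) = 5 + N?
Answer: 50843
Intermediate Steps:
U = 3911 (U = 3930 - 19 = 3911)
Q(8)*U = (5 + 8)*3911 = 13*3911 = 50843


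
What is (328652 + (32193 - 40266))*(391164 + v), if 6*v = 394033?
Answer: 878712488843/6 ≈ 1.4645e+11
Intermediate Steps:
v = 394033/6 (v = (1/6)*394033 = 394033/6 ≈ 65672.)
(328652 + (32193 - 40266))*(391164 + v) = (328652 + (32193 - 40266))*(391164 + 394033/6) = (328652 - 8073)*(2741017/6) = 320579*(2741017/6) = 878712488843/6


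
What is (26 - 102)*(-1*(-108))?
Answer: -8208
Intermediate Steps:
(26 - 102)*(-1*(-108)) = -76*108 = -8208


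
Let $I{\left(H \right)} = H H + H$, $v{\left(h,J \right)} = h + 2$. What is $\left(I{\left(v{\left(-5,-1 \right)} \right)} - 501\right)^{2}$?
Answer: $245025$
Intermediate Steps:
$v{\left(h,J \right)} = 2 + h$
$I{\left(H \right)} = H + H^{2}$ ($I{\left(H \right)} = H^{2} + H = H + H^{2}$)
$\left(I{\left(v{\left(-5,-1 \right)} \right)} - 501\right)^{2} = \left(\left(2 - 5\right) \left(1 + \left(2 - 5\right)\right) - 501\right)^{2} = \left(- 3 \left(1 - 3\right) - 501\right)^{2} = \left(\left(-3\right) \left(-2\right) - 501\right)^{2} = \left(6 - 501\right)^{2} = \left(-495\right)^{2} = 245025$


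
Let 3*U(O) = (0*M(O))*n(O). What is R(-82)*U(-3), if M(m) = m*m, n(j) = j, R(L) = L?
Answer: 0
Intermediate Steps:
M(m) = m²
U(O) = 0 (U(O) = ((0*O²)*O)/3 = (0*O)/3 = (⅓)*0 = 0)
R(-82)*U(-3) = -82*0 = 0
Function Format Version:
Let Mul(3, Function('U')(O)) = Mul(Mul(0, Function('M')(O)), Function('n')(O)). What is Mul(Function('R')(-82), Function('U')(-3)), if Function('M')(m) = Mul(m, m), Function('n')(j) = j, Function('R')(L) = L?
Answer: 0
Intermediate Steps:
Function('M')(m) = Pow(m, 2)
Function('U')(O) = 0 (Function('U')(O) = Mul(Rational(1, 3), Mul(Mul(0, Pow(O, 2)), O)) = Mul(Rational(1, 3), Mul(0, O)) = Mul(Rational(1, 3), 0) = 0)
Mul(Function('R')(-82), Function('U')(-3)) = Mul(-82, 0) = 0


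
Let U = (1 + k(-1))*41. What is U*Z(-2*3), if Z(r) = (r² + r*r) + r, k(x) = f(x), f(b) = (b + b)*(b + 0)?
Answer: 8118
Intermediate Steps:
f(b) = 2*b² (f(b) = (2*b)*b = 2*b²)
k(x) = 2*x²
U = 123 (U = (1 + 2*(-1)²)*41 = (1 + 2*1)*41 = (1 + 2)*41 = 3*41 = 123)
Z(r) = r + 2*r² (Z(r) = (r² + r²) + r = 2*r² + r = r + 2*r²)
U*Z(-2*3) = 123*((-2*3)*(1 + 2*(-2*3))) = 123*(-6*(1 + 2*(-6))) = 123*(-6*(1 - 12)) = 123*(-6*(-11)) = 123*66 = 8118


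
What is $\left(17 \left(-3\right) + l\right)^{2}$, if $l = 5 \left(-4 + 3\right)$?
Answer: $3136$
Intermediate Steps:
$l = -5$ ($l = 5 \left(-1\right) = -5$)
$\left(17 \left(-3\right) + l\right)^{2} = \left(17 \left(-3\right) - 5\right)^{2} = \left(-51 - 5\right)^{2} = \left(-56\right)^{2} = 3136$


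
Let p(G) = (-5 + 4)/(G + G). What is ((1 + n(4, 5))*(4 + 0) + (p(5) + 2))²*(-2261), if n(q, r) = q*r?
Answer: -1668348941/100 ≈ -1.6683e+7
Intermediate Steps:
p(G) = -1/(2*G)
((1 + n(4, 5))*(4 + 0) + (p(5) + 2))²*(-2261) = ((1 + 4*5)*(4 + 0) + (-½/5 + 2))²*(-2261) = ((1 + 20)*4 + (-½*⅕ + 2))²*(-2261) = (21*4 + (-⅒ + 2))²*(-2261) = (84 + 19/10)²*(-2261) = (859/10)²*(-2261) = (737881/100)*(-2261) = -1668348941/100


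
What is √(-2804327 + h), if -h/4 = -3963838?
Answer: 65*√3089 ≈ 3612.6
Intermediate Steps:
h = 15855352 (h = -4*(-3963838) = 15855352)
√(-2804327 + h) = √(-2804327 + 15855352) = √13051025 = 65*√3089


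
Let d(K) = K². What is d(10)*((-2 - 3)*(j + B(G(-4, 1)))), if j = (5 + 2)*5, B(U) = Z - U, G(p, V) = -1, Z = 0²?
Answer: -18000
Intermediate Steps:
Z = 0
B(U) = -U (B(U) = 0 - U = -U)
j = 35 (j = 7*5 = 35)
d(10)*((-2 - 3)*(j + B(G(-4, 1)))) = 10²*((-2 - 3)*(35 - 1*(-1))) = 100*(-5*(35 + 1)) = 100*(-5*36) = 100*(-180) = -18000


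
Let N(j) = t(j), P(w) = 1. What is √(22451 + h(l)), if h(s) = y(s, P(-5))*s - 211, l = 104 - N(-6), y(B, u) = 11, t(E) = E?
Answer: 5*√938 ≈ 153.13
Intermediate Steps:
N(j) = j
l = 110 (l = 104 - 1*(-6) = 104 + 6 = 110)
h(s) = -211 + 11*s (h(s) = 11*s - 211 = -211 + 11*s)
√(22451 + h(l)) = √(22451 + (-211 + 11*110)) = √(22451 + (-211 + 1210)) = √(22451 + 999) = √23450 = 5*√938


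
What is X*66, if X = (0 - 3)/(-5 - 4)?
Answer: 22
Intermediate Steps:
X = ⅓ (X = -3/(-9) = -3*(-⅑) = ⅓ ≈ 0.33333)
X*66 = (⅓)*66 = 22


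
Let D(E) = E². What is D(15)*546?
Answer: 122850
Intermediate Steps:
D(15)*546 = 15²*546 = 225*546 = 122850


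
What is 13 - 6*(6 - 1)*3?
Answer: -77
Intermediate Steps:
13 - 6*(6 - 1)*3 = 13 - 6*5*3 = 13 - 30*3 = 13 - 1*90 = 13 - 90 = -77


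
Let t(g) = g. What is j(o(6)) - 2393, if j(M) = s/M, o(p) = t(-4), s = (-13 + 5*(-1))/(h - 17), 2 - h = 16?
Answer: -148375/62 ≈ -2393.1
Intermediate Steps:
h = -14 (h = 2 - 1*16 = 2 - 16 = -14)
s = 18/31 (s = (-13 + 5*(-1))/(-14 - 17) = (-13 - 5)/(-31) = -18*(-1/31) = 18/31 ≈ 0.58065)
o(p) = -4
j(M) = 18/(31*M)
j(o(6)) - 2393 = (18/31)/(-4) - 2393 = (18/31)*(-1/4) - 2393 = -9/62 - 2393 = -148375/62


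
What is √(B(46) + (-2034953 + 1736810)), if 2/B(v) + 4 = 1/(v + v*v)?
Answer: I*√22292371068715/8647 ≈ 546.03*I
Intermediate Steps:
B(v) = 2/(-4 + 1/(v + v²)) (B(v) = 2/(-4 + 1/(v + v*v)) = 2/(-4 + 1/(v + v²)))
√(B(46) + (-2034953 + 1736810)) = √(-2*46*(1 + 46)/(-1 + 4*46 + 4*46²) + (-2034953 + 1736810)) = √(-2*46*47/(-1 + 184 + 4*2116) - 298143) = √(-2*46*47/(-1 + 184 + 8464) - 298143) = √(-2*46*47/8647 - 298143) = √(-2*46*1/8647*47 - 298143) = √(-4324/8647 - 298143) = √(-2578046845/8647) = I*√22292371068715/8647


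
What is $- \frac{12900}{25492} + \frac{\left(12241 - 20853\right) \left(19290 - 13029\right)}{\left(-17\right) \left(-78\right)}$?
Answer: $- \frac{57272454731}{1408433} \approx -40664.0$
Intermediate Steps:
$- \frac{12900}{25492} + \frac{\left(12241 - 20853\right) \left(19290 - 13029\right)}{\left(-17\right) \left(-78\right)} = \left(-12900\right) \frac{1}{25492} + \frac{\left(12241 - 20853\right) \left(19290 - 13029\right)}{1326} = - \frac{3225}{6373} + - 8612 \left(19290 - 13029\right) \frac{1}{1326} = - \frac{3225}{6373} + \left(-8612\right) 6261 \cdot \frac{1}{1326} = - \frac{3225}{6373} - \frac{8986622}{221} = - \frac{57272454731}{1408433}$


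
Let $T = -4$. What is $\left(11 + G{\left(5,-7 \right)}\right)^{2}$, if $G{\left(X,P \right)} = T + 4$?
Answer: $121$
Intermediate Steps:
$G{\left(X,P \right)} = 0$ ($G{\left(X,P \right)} = -4 + 4 = 0$)
$\left(11 + G{\left(5,-7 \right)}\right)^{2} = \left(11 + 0\right)^{2} = 11^{2} = 121$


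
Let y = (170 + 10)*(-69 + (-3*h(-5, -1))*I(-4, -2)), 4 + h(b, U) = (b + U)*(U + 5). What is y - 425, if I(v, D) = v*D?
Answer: 108115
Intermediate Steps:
I(v, D) = D*v
h(b, U) = -4 + (5 + U)*(U + b) (h(b, U) = -4 + (b + U)*(U + 5) = -4 + (U + b)*(5 + U) = -4 + (5 + U)*(U + b))
y = 108540 (y = (170 + 10)*(-69 + (-3*(-4 + (-1)² + 5*(-1) + 5*(-5) - 1*(-5)))*(-2*(-4))) = 180*(-69 - 3*(-4 + 1 - 5 - 25 + 5)*8) = 180*(-69 - 3*(-28)*8) = 180*(-69 + 84*8) = 180*(-69 + 672) = 180*603 = 108540)
y - 425 = 108540 - 425 = 108115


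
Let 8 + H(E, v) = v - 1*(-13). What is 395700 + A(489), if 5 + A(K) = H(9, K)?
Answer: 396189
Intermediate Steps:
H(E, v) = 5 + v (H(E, v) = -8 + (v - 1*(-13)) = -8 + (v + 13) = -8 + (13 + v) = 5 + v)
A(K) = K (A(K) = -5 + (5 + K) = K)
395700 + A(489) = 395700 + 489 = 396189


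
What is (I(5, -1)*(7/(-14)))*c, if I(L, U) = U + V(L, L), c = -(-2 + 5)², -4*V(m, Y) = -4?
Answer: 0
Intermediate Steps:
V(m, Y) = 1 (V(m, Y) = -¼*(-4) = 1)
c = -9 (c = -1*3² = -1*9 = -9)
I(L, U) = 1 + U (I(L, U) = U + 1 = 1 + U)
(I(5, -1)*(7/(-14)))*c = ((1 - 1)*(7/(-14)))*(-9) = (0*(7*(-1/14)))*(-9) = (0*(-½))*(-9) = 0*(-9) = 0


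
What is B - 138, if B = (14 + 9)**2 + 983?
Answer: 1374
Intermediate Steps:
B = 1512 (B = 23**2 + 983 = 529 + 983 = 1512)
B - 138 = 1512 - 138 = 1374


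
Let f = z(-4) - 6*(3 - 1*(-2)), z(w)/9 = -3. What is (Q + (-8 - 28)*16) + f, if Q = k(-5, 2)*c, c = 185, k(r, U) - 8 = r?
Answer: -78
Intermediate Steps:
k(r, U) = 8 + r
z(w) = -27 (z(w) = 9*(-3) = -27)
Q = 555 (Q = (8 - 5)*185 = 3*185 = 555)
f = -57 (f = -27 - 6*(3 - 1*(-2)) = -27 - 6*(3 + 2) = -27 - 6*5 = -27 - 30 = -57)
(Q + (-8 - 28)*16) + f = (555 + (-8 - 28)*16) - 57 = (555 - 36*16) - 57 = (555 - 576) - 57 = -21 - 57 = -78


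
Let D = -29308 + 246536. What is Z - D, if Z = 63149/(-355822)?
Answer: -77294564565/355822 ≈ -2.1723e+5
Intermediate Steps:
D = 217228
Z = -63149/355822 (Z = 63149*(-1/355822) = -63149/355822 ≈ -0.17747)
Z - D = -63149/355822 - 1*217228 = -63149/355822 - 217228 = -77294564565/355822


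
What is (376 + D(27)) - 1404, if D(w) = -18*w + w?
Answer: -1487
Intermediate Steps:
D(w) = -17*w
(376 + D(27)) - 1404 = (376 - 17*27) - 1404 = (376 - 459) - 1404 = -83 - 1404 = -1487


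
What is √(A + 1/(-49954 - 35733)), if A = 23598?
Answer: 5*√6930507914351/85687 ≈ 153.62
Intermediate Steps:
√(A + 1/(-49954 - 35733)) = √(23598 + 1/(-49954 - 35733)) = √(23598 + 1/(-85687)) = √(23598 - 1/85687) = √(2022041825/85687) = 5*√6930507914351/85687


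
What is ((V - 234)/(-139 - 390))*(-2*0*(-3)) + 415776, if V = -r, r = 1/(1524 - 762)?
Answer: 415776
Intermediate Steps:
r = 1/762 ≈ 0.0013123
V = -1/762 (V = -1*1/762 = -1/762 ≈ -0.0013123)
((V - 234)/(-139 - 390))*(-2*0*(-3)) + 415776 = ((-1/762 - 234)/(-139 - 390))*(-2*0*(-3)) + 415776 = (-178309/762/(-529))*(0*(-3)) + 415776 = -178309/762*(-1/529)*0 + 415776 = (178309/403098)*0 + 415776 = 0 + 415776 = 415776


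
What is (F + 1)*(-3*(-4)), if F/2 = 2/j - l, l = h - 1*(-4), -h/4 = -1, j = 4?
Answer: -168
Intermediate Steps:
h = 4 (h = -4*(-1) = 4)
l = 8 (l = 4 - 1*(-4) = 4 + 4 = 8)
F = -15 (F = 2*(2/4 - 1*8) = 2*(2*(¼) - 8) = 2*(½ - 8) = 2*(-15/2) = -15)
(F + 1)*(-3*(-4)) = (-15 + 1)*(-3*(-4)) = -14*12 = -168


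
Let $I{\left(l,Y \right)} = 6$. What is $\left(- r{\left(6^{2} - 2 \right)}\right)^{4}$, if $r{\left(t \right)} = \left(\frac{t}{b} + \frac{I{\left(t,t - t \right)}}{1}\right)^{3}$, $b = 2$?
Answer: $21914624432020321$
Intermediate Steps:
$r{\left(t \right)} = \left(6 + \frac{t}{2}\right)^{3}$ ($r{\left(t \right)} = \left(\frac{t}{2} + \frac{6}{1}\right)^{3} = \left(t \frac{1}{2} + 6 \cdot 1\right)^{3} = \left(\frac{t}{2} + 6\right)^{3} = \left(6 + \frac{t}{2}\right)^{3}$)
$\left(- r{\left(6^{2} - 2 \right)}\right)^{4} = \left(- \frac{\left(12 + \left(6^{2} - 2\right)\right)^{3}}{8}\right)^{4} = \left(- \frac{\left(12 + \left(36 - 2\right)\right)^{3}}{8}\right)^{4} = \left(- \frac{\left(12 + 34\right)^{3}}{8}\right)^{4} = \left(- \frac{46^{3}}{8}\right)^{4} = \left(- \frac{97336}{8}\right)^{4} = \left(\left(-1\right) 12167\right)^{4} = \left(-12167\right)^{4} = 21914624432020321$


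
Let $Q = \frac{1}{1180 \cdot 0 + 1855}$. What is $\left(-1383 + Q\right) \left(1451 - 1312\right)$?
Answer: $- \frac{356599496}{1855} \approx -1.9224 \cdot 10^{5}$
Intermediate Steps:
$Q = \frac{1}{1855}$ ($Q = \frac{1}{0 + 1855} = \frac{1}{1855} \approx 0.00053908$)
$\left(-1383 + Q\right) \left(1451 - 1312\right) = \left(-1383 + \frac{1}{1855}\right) \left(1451 - 1312\right) = \left(- \frac{2565464}{1855}\right) 139 = - \frac{356599496}{1855}$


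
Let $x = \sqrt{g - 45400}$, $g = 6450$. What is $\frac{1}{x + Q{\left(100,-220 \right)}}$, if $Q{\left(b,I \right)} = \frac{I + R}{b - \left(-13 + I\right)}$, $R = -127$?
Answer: $- \frac{115551}{4319246959} - \frac{554445 i \sqrt{1558}}{4319246959} \approx -2.6753 \cdot 10^{-5} - 0.0050668 i$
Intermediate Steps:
$Q{\left(b,I \right)} = \frac{-127 + I}{13 + b - I}$ ($Q{\left(b,I \right)} = \frac{I - 127}{b - \left(-13 + I\right)} = \frac{-127 + I}{13 + b - I}$)
$x = 5 i \sqrt{1558}$ ($x = \sqrt{6450 - 45400} = \sqrt{-38950} = 5 i \sqrt{1558} \approx 197.36 i$)
$\frac{1}{x + Q{\left(100,-220 \right)}} = \frac{1}{5 i \sqrt{1558} + \frac{-127 - 220}{13 + 100 - -220}} = \frac{1}{5 i \sqrt{1558} + \frac{1}{13 + 100 + 220} \left(-347\right)} = \frac{1}{5 i \sqrt{1558} + \frac{1}{333} \left(-347\right)} = \frac{1}{5 i \sqrt{1558} - \frac{347}{333}} = \frac{1}{- \frac{347}{333} + 5 i \sqrt{1558}}$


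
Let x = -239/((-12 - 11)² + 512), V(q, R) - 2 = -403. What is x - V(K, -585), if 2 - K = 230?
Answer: 417202/1041 ≈ 400.77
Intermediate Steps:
K = -228 (K = 2 - 1*230 = 2 - 230 = -228)
V(q, R) = -401 (V(q, R) = 2 - 403 = -401)
x = -239/1041 (x = -239/((-23)² + 512) = -239/(529 + 512) = -239/1041 ≈ -0.22959)
x - V(K, -585) = -239/1041 - 1*(-401) = -239/1041 + 401 = 417202/1041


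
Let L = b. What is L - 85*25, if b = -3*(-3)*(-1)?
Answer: -2134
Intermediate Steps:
b = -9 (b = 9*(-1) = -9)
L = -9
L - 85*25 = -9 - 85*25 = -9 - 2125 = -2134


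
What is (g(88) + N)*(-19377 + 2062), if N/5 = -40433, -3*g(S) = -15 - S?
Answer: 10499677480/3 ≈ 3.4999e+9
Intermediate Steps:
g(S) = 5 + S/3 (g(S) = -(-15 - S)/3 = 5 + S/3)
N = -202165 (N = 5*(-40433) = -202165)
(g(88) + N)*(-19377 + 2062) = ((5 + (⅓)*88) - 202165)*(-19377 + 2062) = ((5 + 88/3) - 202165)*(-17315) = (103/3 - 202165)*(-17315) = -606392/3*(-17315) = 10499677480/3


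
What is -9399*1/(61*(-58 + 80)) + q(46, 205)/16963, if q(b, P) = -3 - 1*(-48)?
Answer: -159374847/22764346 ≈ -7.0011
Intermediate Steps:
q(b, P) = 45 (q(b, P) = -3 + 48 = 45)
-9399*1/(61*(-58 + 80)) + q(46, 205)/16963 = -9399*1/(61*(-58 + 80)) + 45/16963 = -9399/(61*22) + 45*(1/16963) = -9399/1342 + 45/16963 = -159374847/22764346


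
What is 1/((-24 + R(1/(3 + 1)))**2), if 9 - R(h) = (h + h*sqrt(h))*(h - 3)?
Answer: 1024/199809 ≈ 0.0051249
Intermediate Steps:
R(h) = 9 - (-3 + h)*(h + h**(3/2)) (R(h) = 9 - (h + h*sqrt(h))*(h - 3) = 9 - (h + h**(3/2))*(-3 + h) = 9 - (-3 + h)*(h + h**(3/2)))
1/((-24 + R(1/(3 + 1)))**2) = 1/((-24 + (9 - (1/(3 + 1))**2 - (1/(3 + 1))**(5/2) + 3/(3 + 1) + 3*(1/(3 + 1))**(3/2)))**2) = 1/((-24 + (9 - (1/4)**2 - (1/4)**(5/2) + 3/4 + 3*(1/4)**(3/2)))**2) = 1/((-24 + (9 - (1/4)**2 - (1/4)**(5/2) + 3*(1/4) + 3*(1/4)**(3/2)))**2) = 1/((-24 + (9 - 1*1/16 - 1*1/32 + 3/4 + 3*(1/8)))**2) = 1/((-24 + (9 - 1/16 - 1/32 + 3/4 + 3/8))**2) = 1/((-24 + 321/32)**2) = 1/((-447/32)**2) = 1/(199809/1024) = 1024/199809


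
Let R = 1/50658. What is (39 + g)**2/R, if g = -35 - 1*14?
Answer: 5065800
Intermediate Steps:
g = -49 (g = -35 - 14 = -49)
R = 1/50658 ≈ 1.9740e-5
(39 + g)**2/R = (39 - 49)**2/(1/50658) = (-10)**2*50658 = 100*50658 = 5065800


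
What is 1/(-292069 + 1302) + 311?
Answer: 90428536/290767 ≈ 311.00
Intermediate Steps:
1/(-292069 + 1302) + 311 = 1/(-290767) + 311 = -1/290767 + 311 = 90428536/290767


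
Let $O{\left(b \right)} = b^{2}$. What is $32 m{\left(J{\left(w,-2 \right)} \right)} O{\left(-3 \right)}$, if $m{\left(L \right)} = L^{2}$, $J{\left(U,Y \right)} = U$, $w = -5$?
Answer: $7200$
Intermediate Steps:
$32 m{\left(J{\left(w,-2 \right)} \right)} O{\left(-3 \right)} = 32 \left(-5\right)^{2} \left(-3\right)^{2} = 32 \cdot 25 \cdot 9 = 800 \cdot 9 = 7200$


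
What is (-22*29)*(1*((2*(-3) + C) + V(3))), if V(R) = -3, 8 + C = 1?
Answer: 10208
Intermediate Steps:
C = -7 (C = -8 + 1 = -7)
(-22*29)*(1*((2*(-3) + C) + V(3))) = (-22*29)*(1*((2*(-3) - 7) - 3)) = -638*((-6 - 7) - 3) = -638*(-13 - 3) = -638*(-16) = 10208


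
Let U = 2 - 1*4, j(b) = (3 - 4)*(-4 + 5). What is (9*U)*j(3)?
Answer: 18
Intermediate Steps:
j(b) = -1 (j(b) = -1*1 = -1)
U = -2 (U = 2 - 4 = -2)
(9*U)*j(3) = (9*(-2))*(-1) = -18*(-1) = 18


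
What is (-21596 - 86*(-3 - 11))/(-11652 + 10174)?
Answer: 10196/739 ≈ 13.797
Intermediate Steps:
(-21596 - 86*(-3 - 11))/(-11652 + 10174) = (-21596 - 86*(-14))/(-1478) = (-21596 + 1204)*(-1/1478) = -20392*(-1/1478) = 10196/739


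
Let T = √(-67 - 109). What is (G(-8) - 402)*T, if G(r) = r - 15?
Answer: -1700*I*√11 ≈ -5638.3*I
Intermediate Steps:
G(r) = -15 + r
T = 4*I*√11 (T = √(-176) = 4*I*√11 ≈ 13.266*I)
(G(-8) - 402)*T = ((-15 - 8) - 402)*(4*I*√11) = (-23 - 402)*(4*I*√11) = -1700*I*√11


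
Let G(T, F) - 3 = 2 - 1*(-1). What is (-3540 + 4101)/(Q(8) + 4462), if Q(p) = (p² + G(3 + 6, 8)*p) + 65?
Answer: 561/4639 ≈ 0.12093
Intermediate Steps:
G(T, F) = 6 (G(T, F) = 3 + (2 - 1*(-1)) = 3 + (2 + 1) = 3 + 3 = 6)
Q(p) = 65 + p² + 6*p (Q(p) = (p² + 6*p) + 65 = 65 + p² + 6*p)
(-3540 + 4101)/(Q(8) + 4462) = (-3540 + 4101)/((65 + 8² + 6*8) + 4462) = 561/((65 + 64 + 48) + 4462) = 561/(177 + 4462) = 561/4639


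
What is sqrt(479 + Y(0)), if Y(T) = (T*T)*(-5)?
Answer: sqrt(479) ≈ 21.886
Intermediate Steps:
Y(T) = -5*T**2 (Y(T) = T**2*(-5) = -5*T**2)
sqrt(479 + Y(0)) = sqrt(479 - 5*0**2) = sqrt(479 - 5*0) = sqrt(479 + 0) = sqrt(479)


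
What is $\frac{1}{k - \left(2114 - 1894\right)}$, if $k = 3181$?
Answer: $\frac{1}{2961} \approx 0.00033772$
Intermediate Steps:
$\frac{1}{k - \left(2114 - 1894\right)} = \frac{1}{3181 - \left(2114 - 1894\right)} = \frac{1}{3181 - 220} = \frac{1}{2961}$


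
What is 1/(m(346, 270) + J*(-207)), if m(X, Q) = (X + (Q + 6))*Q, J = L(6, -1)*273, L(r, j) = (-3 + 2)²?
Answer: 1/111429 ≈ 8.9743e-6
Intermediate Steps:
L(r, j) = 1 (L(r, j) = (-1)² = 1)
J = 273 (J = 1*273 = 273)
m(X, Q) = Q*(6 + Q + X) (m(X, Q) = (X + (6 + Q))*Q = (6 + Q + X)*Q = Q*(6 + Q + X))
1/(m(346, 270) + J*(-207)) = 1/(270*(6 + 270 + 346) + 273*(-207)) = 1/(270*622 - 56511) = 1/(167940 - 56511) = 1/111429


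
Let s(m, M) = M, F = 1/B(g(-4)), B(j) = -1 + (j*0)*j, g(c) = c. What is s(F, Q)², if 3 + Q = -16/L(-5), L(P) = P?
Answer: 1/25 ≈ 0.040000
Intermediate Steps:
B(j) = -1 (B(j) = -1 + 0*j = -1 + 0 = -1)
Q = ⅕ (Q = -3 - 16/(-5) = -3 - 16*(-⅕) = -3 + 16/5 = ⅕ ≈ 0.20000)
F = -1 (F = 1/(-1) = -1)
s(F, Q)² = (⅕)² = 1/25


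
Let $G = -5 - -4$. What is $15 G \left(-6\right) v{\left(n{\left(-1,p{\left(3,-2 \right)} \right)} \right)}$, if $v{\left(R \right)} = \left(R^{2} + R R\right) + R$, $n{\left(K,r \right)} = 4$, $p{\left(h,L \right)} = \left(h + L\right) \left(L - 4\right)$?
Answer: $3240$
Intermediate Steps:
$p{\left(h,L \right)} = \left(-4 + L\right) \left(L + h\right)$ ($p{\left(h,L \right)} = \left(L + h\right) \left(-4 + L\right) = \left(-4 + L\right) \left(L + h\right)$)
$v{\left(R \right)} = R + 2 R^{2}$ ($v{\left(R \right)} = \left(R^{2} + R^{2}\right) + R = 2 R^{2} + R = R + 2 R^{2}$)
$G = -1$ ($G = -5 + 4 = -1$)
$15 G \left(-6\right) v{\left(n{\left(-1,p{\left(3,-2 \right)} \right)} \right)} = 15 \left(\left(-1\right) \left(-6\right)\right) 4 \left(1 + 2 \cdot 4\right) = 15 \cdot 6 \cdot 4 \left(1 + 8\right) = 90 \cdot 4 \cdot 9 = 90 \cdot 36 = 3240$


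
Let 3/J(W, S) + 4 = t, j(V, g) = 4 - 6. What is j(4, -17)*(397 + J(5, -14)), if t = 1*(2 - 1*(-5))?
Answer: -796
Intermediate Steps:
j(V, g) = -2
t = 7 (t = 1*(2 + 5) = 1*7 = 7)
J(W, S) = 1 (J(W, S) = 3/(-4 + 7) = 3/3 = 3*(⅓) = 1)
j(4, -17)*(397 + J(5, -14)) = -2*(397 + 1) = -2*398 = -796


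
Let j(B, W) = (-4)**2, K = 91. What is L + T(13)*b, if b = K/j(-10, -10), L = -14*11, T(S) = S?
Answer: -1281/16 ≈ -80.063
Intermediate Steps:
j(B, W) = 16
L = -154
b = 91/16 ≈ 5.6875
L + T(13)*b = -154 + 13*(91/16) = -154 + 1183/16 = -1281/16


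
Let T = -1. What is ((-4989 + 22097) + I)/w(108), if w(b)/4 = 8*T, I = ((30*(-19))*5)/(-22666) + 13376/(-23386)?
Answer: -206094341043/385503328 ≈ -534.61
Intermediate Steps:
I = -5375689/12046979 (I = -570*5*(-1/22666) + 13376*(-1/23386) = -2850*(-1/22666) - 608/1063 = 1425/11333 - 608/1063 = -5375689/12046979 ≈ -0.44623)
w(b) = -32 (w(b) = 4*(8*(-1)) = 4*(-8) = -32)
((-4989 + 22097) + I)/w(108) = ((-4989 + 22097) - 5375689/12046979)/(-32) = (17108 - 5375689/12046979)*(-1/32) = (206094341043/12046979)*(-1/32) = -206094341043/385503328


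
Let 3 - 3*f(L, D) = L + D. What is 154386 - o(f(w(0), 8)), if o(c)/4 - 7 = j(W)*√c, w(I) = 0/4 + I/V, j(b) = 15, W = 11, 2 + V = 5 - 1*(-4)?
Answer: 154358 - 20*I*√15 ≈ 1.5436e+5 - 77.46*I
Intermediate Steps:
V = 7 (V = -2 + (5 - 1*(-4)) = -2 + (5 + 4) = -2 + 9 = 7)
w(I) = I/7 (w(I) = 0/4 + I/7 = 0*(¼) + I*(⅐) = 0 + I/7 = I/7)
f(L, D) = 1 - D/3 - L/3 (f(L, D) = 1 - (L + D)/3 = 1 - (D + L)/3 = 1 + (-D/3 - L/3) = 1 - D/3 - L/3)
o(c) = 28 + 60*√c (o(c) = 28 + 4*(15*√c) = 28 + 60*√c)
154386 - o(f(w(0), 8)) = 154386 - (28 + 60*√(1 - ⅓*8 - 0/21)) = 154386 - (28 + 60*√(1 - 8/3 - ⅓*0)) = 154386 - (28 + 60*√(1 - 8/3 + 0)) = 154386 - (28 + 60*√(-5/3)) = 154386 - (28 + 60*(I*√15/3)) = 154386 - (28 + 20*I*√15) = 154386 + (-28 - 20*I*√15) = 154358 - 20*I*√15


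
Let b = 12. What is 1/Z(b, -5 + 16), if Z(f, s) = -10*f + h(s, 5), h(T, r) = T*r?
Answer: -1/65 ≈ -0.015385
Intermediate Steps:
Z(f, s) = -10*f + 5*s (Z(f, s) = -10*f + s*5 = -10*f + 5*s)
1/Z(b, -5 + 16) = 1/(-10*12 + 5*(-5 + 16)) = 1/(-120 + 5*11) = 1/(-120 + 55) = 1/(-65) = -1/65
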